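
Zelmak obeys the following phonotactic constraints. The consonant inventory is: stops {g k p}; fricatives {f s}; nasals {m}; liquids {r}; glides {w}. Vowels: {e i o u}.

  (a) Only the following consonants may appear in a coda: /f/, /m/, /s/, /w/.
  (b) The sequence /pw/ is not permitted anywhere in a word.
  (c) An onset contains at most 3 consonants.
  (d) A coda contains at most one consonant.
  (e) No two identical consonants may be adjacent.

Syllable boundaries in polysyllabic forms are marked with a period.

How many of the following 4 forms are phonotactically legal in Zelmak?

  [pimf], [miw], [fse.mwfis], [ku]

[pimf] — violates constraint (d): syllable 1 coda /mf/ has 2 consonants (> 1) → phonotactically illegal
[miw] — σ1 onset /m/, coda /w/ ok → phonotactically legal
[fse.mwfis] — σ1 onset /fs/ (2C), coda /∅/ ok; σ2 onset /mwf/ (3C), coda /s/ ok → phonotactically legal
[ku] — σ1 onset /k/, coda /∅/ ok → phonotactically legal
Phonotactically legal: [miw], [fse.mwfis], [ku] → 3.

3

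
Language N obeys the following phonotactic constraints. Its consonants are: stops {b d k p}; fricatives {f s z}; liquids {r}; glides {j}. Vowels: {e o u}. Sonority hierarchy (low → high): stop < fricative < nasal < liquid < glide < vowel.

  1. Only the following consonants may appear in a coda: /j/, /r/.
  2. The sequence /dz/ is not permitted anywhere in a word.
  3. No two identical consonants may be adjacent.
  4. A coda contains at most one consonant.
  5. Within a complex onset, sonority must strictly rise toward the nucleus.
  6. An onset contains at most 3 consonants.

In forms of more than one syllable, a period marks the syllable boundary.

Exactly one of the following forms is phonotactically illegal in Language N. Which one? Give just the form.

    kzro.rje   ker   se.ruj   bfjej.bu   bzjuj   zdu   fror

kzro.rje — σ1 onset /kzr/ (1→2→4 rises), coda /∅/ ok; σ2 onset /rj/ (4→5 rises), coda /∅/ ok → phonotactically legal
ker — σ1 onset /k/, coda /r/ ok → phonotactically legal
se.ruj — σ1 onset /s/, coda /∅/ ok; σ2 onset /r/, coda /j/ ok → phonotactically legal
bfjej.bu — σ1 onset /bfj/ (1→2→5 rises), coda /j/ ok; σ2 onset /b/, coda /∅/ ok → phonotactically legal
bzjuj — σ1 onset /bzj/ (1→2→5 rises), coda /j/ ok → phonotactically legal
zdu — violates constraint 5: syllable 1 onset /zd/: /z/ (fricative, 2) → /d/ (stop, 1) does not rise → phonotactically illegal
fror — σ1 onset /fr/ (2→4 rises), coda /r/ ok → phonotactically legal

zdu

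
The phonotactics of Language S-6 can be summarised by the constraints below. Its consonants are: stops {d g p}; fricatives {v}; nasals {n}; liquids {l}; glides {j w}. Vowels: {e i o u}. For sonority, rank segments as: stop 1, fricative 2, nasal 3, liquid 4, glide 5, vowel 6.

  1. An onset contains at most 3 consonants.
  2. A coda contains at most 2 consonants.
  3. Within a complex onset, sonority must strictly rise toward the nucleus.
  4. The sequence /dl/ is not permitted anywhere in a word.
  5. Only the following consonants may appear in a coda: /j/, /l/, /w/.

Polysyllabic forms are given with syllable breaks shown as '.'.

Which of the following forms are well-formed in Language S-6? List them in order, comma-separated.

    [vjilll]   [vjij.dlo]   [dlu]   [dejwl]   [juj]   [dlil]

[juj]

[vjilll] — violates constraint 2: syllable 1 coda /lll/ has 3 consonants (> 2) → ill-formed
[vjij.dlo] — violates constraint 4: contains banned sequence /dl/ → ill-formed
[dlu] — violates constraint 4: contains banned sequence /dl/ → ill-formed
[dejwl] — violates constraint 2: syllable 1 coda /jwl/ has 3 consonants (> 2) → ill-formed
[juj] — σ1 onset /j/, coda /j/ ok → well-formed
[dlil] — violates constraint 4: contains banned sequence /dl/ → ill-formed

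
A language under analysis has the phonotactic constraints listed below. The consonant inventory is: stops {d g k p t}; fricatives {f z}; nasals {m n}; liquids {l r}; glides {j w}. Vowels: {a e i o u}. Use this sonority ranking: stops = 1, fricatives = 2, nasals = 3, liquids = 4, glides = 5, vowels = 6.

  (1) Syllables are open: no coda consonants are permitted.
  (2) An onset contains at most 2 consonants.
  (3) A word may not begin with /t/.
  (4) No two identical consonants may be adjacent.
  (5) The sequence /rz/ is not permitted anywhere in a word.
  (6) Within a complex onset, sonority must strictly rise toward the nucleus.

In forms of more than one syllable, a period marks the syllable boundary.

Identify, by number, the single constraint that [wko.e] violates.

6

[wko.e]: syllable 1 onset /wk/: /w/ (glide, 5) → /k/ (stop, 1) does not rise.
This is a violation of constraint 6: "Within a complex onset, sonority must strictly rise toward the nucleus."
The remaining constraints (1, 2, 3, 4, 5) are satisfied.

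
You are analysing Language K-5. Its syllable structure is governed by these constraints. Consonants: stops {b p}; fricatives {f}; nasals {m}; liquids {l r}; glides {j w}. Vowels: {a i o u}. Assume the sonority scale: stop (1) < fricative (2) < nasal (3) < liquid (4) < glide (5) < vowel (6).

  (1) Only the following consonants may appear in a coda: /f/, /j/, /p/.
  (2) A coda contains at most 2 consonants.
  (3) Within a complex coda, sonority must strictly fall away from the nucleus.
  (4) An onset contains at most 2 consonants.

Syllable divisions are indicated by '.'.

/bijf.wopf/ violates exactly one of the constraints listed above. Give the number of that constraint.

3

/bijf.wopf/: syllable 2 coda /pf/: /p/ (stop, 1) → /f/ (fricative, 2) does not fall.
This is a violation of constraint 3: "Within a complex coda, sonority must strictly fall away from the nucleus."
The remaining constraints (1, 2, 4) are satisfied.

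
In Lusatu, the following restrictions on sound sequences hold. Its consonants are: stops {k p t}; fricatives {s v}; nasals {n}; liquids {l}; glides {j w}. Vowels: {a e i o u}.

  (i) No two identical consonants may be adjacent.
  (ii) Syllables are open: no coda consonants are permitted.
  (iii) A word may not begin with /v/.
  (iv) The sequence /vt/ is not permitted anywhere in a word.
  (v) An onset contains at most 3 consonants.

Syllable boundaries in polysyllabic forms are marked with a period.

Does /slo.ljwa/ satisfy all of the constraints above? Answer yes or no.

yes

/slo.ljwa/ — σ1 onset /sl/ (2C), coda /∅/ ok; σ2 onset /ljw/ (3C), coda /∅/ ok → phonotactically legal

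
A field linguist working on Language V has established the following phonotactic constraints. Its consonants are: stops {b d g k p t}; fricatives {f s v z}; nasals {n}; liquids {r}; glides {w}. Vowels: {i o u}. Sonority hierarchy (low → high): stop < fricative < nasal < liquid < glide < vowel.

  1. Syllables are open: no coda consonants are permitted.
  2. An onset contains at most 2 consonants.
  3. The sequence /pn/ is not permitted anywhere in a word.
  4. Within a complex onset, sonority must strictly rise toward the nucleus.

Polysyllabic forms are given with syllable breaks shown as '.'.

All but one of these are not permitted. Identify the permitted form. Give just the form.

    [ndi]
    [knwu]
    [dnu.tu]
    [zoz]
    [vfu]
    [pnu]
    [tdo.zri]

[ndi] — violates constraint 4: syllable 1 onset /nd/: /n/ (nasal, 3) → /d/ (stop, 1) does not rise → not permitted
[knwu] — violates constraint 2: syllable 1 onset /knw/ has 3 consonants (> 2) → not permitted
[dnu.tu] — σ1 onset /dn/ (1→3 rises), coda /∅/ ok; σ2 onset /t/, coda /∅/ ok → permitted
[zoz] — violates constraint 1: syllable 1 coda /z/ has 1 consonant (> 0) → not permitted
[vfu] — violates constraint 4: syllable 1 onset /vf/: /v/ (fricative, 2) → /f/ (fricative, 2) does not rise → not permitted
[pnu] — violates constraint 3: contains banned sequence /pn/ → not permitted
[tdo.zri] — violates constraint 4: syllable 1 onset /td/: /t/ (stop, 1) → /d/ (stop, 1) does not rise → not permitted

[dnu.tu]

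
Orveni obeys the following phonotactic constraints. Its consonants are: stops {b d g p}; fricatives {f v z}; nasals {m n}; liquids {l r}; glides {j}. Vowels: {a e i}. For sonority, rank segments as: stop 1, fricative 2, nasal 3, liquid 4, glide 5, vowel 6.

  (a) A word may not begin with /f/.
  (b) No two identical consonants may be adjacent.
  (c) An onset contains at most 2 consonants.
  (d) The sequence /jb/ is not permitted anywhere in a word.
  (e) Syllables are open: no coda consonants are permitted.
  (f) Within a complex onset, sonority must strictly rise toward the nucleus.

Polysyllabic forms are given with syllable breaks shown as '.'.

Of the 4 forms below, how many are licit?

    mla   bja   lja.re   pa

mla — σ1 onset /ml/ (3→4 rises), coda /∅/ ok → licit
bja — σ1 onset /bj/ (1→5 rises), coda /∅/ ok → licit
lja.re — σ1 onset /lj/ (4→5 rises), coda /∅/ ok; σ2 onset /r/, coda /∅/ ok → licit
pa — σ1 onset /p/, coda /∅/ ok → licit
Licit: mla, bja, lja.re, pa → 4.

4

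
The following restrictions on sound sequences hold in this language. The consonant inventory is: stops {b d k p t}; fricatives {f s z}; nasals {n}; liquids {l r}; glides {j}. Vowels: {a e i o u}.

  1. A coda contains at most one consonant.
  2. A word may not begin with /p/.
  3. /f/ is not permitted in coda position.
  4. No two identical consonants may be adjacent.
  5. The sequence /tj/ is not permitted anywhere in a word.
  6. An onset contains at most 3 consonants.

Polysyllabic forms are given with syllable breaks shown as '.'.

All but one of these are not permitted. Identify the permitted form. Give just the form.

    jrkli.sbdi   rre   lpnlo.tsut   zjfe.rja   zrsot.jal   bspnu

jrkli.sbdi — violates constraint 6: syllable 1 onset /jrkl/ has 4 consonants (> 3) → not permitted
rre — violates constraint 4: adjacent identical consonants /rr/ → not permitted
lpnlo.tsut — violates constraint 6: syllable 1 onset /lpnl/ has 4 consonants (> 3) → not permitted
zjfe.rja — σ1 onset /zjf/ (3C), coda /∅/ ok; σ2 onset /rj/ (2C), coda /∅/ ok → permitted
zrsot.jal — violates constraint 5: contains banned sequence /tj/ → not permitted
bspnu — violates constraint 6: syllable 1 onset /bspn/ has 4 consonants (> 3) → not permitted

zjfe.rja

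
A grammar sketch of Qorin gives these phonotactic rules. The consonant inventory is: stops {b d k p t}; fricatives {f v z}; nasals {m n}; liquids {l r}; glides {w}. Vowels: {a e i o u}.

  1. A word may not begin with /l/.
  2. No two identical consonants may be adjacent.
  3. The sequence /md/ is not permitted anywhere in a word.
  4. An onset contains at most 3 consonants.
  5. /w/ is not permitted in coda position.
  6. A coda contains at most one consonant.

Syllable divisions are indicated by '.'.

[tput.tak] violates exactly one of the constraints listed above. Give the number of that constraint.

[tput.tak]: adjacent identical consonants /tt/.
This is a violation of constraint 2: "No two identical consonants may be adjacent."
The remaining constraints (1, 3, 4, 5, 6) are satisfied.

2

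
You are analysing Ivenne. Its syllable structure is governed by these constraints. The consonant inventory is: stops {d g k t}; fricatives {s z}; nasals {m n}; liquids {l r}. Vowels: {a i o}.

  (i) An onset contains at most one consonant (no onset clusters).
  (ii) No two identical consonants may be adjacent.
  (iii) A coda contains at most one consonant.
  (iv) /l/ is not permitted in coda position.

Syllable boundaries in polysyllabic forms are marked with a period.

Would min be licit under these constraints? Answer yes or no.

yes

min — σ1 onset /m/, coda /n/ ok → licit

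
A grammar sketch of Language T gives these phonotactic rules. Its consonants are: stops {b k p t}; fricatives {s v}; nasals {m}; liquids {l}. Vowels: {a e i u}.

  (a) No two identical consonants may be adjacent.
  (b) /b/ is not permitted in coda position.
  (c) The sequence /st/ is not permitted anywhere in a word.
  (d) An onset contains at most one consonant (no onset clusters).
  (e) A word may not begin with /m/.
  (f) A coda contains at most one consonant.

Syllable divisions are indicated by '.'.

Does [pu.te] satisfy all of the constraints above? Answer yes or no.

yes

[pu.te] — σ1 onset /p/, coda /∅/ ok; σ2 onset /t/, coda /∅/ ok → phonotactically legal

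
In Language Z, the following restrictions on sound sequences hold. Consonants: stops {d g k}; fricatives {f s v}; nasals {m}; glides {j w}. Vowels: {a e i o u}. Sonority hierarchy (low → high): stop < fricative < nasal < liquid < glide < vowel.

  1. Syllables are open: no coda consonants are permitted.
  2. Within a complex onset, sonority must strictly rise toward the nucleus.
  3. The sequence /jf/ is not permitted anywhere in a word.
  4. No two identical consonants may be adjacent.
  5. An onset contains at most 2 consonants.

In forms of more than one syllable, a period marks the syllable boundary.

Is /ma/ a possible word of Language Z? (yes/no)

/ma/ — σ1 onset /m/, coda /∅/ ok → well-formed

yes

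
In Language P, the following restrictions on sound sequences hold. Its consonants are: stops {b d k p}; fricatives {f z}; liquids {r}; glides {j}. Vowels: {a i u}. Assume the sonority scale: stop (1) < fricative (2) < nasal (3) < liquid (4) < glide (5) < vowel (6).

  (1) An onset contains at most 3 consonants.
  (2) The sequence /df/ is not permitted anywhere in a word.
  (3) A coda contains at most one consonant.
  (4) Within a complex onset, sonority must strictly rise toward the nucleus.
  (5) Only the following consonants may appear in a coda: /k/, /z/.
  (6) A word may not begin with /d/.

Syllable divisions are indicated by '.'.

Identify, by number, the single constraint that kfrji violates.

kfrji: syllable 1 onset /kfrj/ has 4 consonants (> 3).
This is a violation of constraint 1: "An onset contains at most 3 consonants."
The remaining constraints (2, 3, 4, 5, 6) are satisfied.

1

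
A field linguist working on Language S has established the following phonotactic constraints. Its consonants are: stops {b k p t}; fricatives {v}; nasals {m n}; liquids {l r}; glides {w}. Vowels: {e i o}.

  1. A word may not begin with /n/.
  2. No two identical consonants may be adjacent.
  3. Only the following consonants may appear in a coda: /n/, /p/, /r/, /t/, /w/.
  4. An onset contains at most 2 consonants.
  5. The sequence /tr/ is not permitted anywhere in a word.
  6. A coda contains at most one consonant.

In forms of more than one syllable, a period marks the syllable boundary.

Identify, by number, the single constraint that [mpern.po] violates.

6

[mpern.po]: syllable 1 coda /rn/ has 2 consonants (> 1).
This is a violation of constraint 6: "A coda contains at most one consonant."
The remaining constraints (1, 2, 3, 4, 5) are satisfied.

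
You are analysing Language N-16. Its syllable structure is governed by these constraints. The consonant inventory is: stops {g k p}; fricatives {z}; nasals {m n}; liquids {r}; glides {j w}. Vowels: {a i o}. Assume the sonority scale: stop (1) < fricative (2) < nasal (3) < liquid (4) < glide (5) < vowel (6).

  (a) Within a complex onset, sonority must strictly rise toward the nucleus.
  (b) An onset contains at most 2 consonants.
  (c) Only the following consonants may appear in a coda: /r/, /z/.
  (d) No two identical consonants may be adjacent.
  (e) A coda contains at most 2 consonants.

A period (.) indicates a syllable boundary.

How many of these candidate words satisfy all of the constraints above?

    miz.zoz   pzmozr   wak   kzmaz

miz.zoz — violates constraint (d): adjacent identical consonants /zz/ → not permitted
pzmozr — violates constraint (b): syllable 1 onset /pzm/ has 3 consonants (> 2) → not permitted
wak — violates constraint (c): syllable 1 coda contains /k/, which is not a licensed coda consonant → not permitted
kzmaz — violates constraint (b): syllable 1 onset /kzm/ has 3 consonants (> 2) → not permitted
No form is permitted → 0.

0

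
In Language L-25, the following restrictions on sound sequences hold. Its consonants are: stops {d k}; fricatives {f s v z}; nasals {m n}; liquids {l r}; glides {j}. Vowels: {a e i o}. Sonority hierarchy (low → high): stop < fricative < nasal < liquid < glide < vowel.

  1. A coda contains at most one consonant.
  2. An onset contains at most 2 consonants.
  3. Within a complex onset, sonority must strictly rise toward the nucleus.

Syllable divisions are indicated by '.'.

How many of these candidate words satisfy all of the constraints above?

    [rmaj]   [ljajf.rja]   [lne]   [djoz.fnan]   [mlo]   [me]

3

[rmaj] — violates constraint 3: syllable 1 onset /rm/: /r/ (liquid, 4) → /m/ (nasal, 3) does not rise → phonotactically illegal
[ljajf.rja] — violates constraint 1: syllable 1 coda /jf/ has 2 consonants (> 1) → phonotactically illegal
[lne] — violates constraint 3: syllable 1 onset /ln/: /l/ (liquid, 4) → /n/ (nasal, 3) does not rise → phonotactically illegal
[djoz.fnan] — σ1 onset /dj/ (1→5 rises), coda /z/ ok; σ2 onset /fn/ (2→3 rises), coda /n/ ok → phonotactically legal
[mlo] — σ1 onset /ml/ (3→4 rises), coda /∅/ ok → phonotactically legal
[me] — σ1 onset /m/, coda /∅/ ok → phonotactically legal
Phonotactically legal: [djoz.fnan], [mlo], [me] → 3.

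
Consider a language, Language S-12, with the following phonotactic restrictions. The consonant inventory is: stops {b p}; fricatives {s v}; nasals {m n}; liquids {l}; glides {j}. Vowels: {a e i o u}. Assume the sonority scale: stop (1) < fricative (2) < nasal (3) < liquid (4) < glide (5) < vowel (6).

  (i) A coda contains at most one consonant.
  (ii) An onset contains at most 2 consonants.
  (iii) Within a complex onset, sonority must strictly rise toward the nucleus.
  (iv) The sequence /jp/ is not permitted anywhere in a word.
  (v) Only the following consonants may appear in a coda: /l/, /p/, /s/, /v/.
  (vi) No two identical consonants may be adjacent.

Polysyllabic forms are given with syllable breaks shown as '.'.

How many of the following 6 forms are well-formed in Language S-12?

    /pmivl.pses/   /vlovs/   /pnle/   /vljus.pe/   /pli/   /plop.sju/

2

/pmivl.pses/ — violates constraint (i): syllable 1 coda /vl/ has 2 consonants (> 1) → ill-formed
/vlovs/ — violates constraint (i): syllable 1 coda /vs/ has 2 consonants (> 1) → ill-formed
/pnle/ — violates constraint (ii): syllable 1 onset /pnl/ has 3 consonants (> 2) → ill-formed
/vljus.pe/ — violates constraint (ii): syllable 1 onset /vlj/ has 3 consonants (> 2) → ill-formed
/pli/ — σ1 onset /pl/ (1→4 rises), coda /∅/ ok → well-formed
/plop.sju/ — σ1 onset /pl/ (1→4 rises), coda /p/ ok; σ2 onset /sj/ (2→5 rises), coda /∅/ ok → well-formed
Well-formed: /pli/, /plop.sju/ → 2.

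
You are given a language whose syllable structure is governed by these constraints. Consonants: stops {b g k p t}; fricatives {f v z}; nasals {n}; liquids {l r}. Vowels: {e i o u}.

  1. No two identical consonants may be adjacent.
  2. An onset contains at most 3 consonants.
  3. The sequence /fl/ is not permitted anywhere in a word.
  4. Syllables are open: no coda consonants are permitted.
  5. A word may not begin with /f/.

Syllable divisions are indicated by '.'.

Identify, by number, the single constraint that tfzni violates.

2

tfzni: syllable 1 onset /tfzn/ has 4 consonants (> 3).
This is a violation of constraint 2: "An onset contains at most 3 consonants."
The remaining constraints (1, 3, 4, 5) are satisfied.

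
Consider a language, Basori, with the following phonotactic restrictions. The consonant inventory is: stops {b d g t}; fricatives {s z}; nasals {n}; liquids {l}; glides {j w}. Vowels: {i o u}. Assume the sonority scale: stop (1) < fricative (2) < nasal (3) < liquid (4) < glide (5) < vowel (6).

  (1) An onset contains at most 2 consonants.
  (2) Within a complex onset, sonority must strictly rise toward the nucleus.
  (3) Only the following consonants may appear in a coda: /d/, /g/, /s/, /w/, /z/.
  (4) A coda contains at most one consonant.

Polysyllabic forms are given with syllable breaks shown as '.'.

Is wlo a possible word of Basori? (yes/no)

wlo — violates constraint 2: syllable 1 onset /wl/: /w/ (glide, 5) → /l/ (liquid, 4) does not rise → not permitted

no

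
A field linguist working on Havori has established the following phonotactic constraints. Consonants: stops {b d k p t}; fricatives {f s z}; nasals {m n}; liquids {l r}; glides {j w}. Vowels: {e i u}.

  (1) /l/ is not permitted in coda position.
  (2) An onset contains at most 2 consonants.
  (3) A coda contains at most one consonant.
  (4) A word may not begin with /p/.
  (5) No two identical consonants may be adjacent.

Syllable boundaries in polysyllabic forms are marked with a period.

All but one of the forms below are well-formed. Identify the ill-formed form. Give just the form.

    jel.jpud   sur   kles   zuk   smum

jel.jpud — violates constraint 1: syllable 1 coda contains /l/ → ill-formed
sur — σ1 onset /s/, coda /r/ ok → well-formed
kles — σ1 onset /kl/ (2C), coda /s/ ok → well-formed
zuk — σ1 onset /z/, coda /k/ ok → well-formed
smum — σ1 onset /sm/ (2C), coda /m/ ok → well-formed

jel.jpud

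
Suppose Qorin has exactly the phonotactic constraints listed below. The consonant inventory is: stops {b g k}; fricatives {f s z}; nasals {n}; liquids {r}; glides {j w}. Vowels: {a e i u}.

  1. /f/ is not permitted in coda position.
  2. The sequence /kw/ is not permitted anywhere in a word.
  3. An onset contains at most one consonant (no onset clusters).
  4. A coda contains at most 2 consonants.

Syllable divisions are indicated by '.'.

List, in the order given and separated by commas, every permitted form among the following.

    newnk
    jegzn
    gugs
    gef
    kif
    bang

newnk — violates constraint 4: syllable 1 coda /wnk/ has 3 consonants (> 2) → not permitted
jegzn — violates constraint 4: syllable 1 coda /gzn/ has 3 consonants (> 2) → not permitted
gugs — σ1 onset /g/, coda /gs/ (2C) ok → permitted
gef — violates constraint 1: syllable 1 coda contains /f/ → not permitted
kif — violates constraint 1: syllable 1 coda contains /f/ → not permitted
bang — σ1 onset /b/, coda /ng/ (2C) ok → permitted

gugs, bang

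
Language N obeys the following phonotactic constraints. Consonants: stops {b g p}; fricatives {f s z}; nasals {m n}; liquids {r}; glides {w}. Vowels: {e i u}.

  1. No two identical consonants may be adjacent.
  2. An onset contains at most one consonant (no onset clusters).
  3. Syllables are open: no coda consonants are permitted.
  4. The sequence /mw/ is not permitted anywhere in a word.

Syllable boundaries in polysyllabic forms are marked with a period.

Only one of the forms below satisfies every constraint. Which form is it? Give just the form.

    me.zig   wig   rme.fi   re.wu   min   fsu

re.wu

me.zig — violates constraint 3: syllable 2 coda /g/ has 1 consonant (> 0) → phonotactically illegal
wig — violates constraint 3: syllable 1 coda /g/ has 1 consonant (> 0) → phonotactically illegal
rme.fi — violates constraint 2: syllable 1 onset /rm/ has 2 consonants (> 1) → phonotactically illegal
re.wu — σ1 onset /r/, coda /∅/ ok; σ2 onset /w/, coda /∅/ ok → phonotactically legal
min — violates constraint 3: syllable 1 coda /n/ has 1 consonant (> 0) → phonotactically illegal
fsu — violates constraint 2: syllable 1 onset /fs/ has 2 consonants (> 1) → phonotactically illegal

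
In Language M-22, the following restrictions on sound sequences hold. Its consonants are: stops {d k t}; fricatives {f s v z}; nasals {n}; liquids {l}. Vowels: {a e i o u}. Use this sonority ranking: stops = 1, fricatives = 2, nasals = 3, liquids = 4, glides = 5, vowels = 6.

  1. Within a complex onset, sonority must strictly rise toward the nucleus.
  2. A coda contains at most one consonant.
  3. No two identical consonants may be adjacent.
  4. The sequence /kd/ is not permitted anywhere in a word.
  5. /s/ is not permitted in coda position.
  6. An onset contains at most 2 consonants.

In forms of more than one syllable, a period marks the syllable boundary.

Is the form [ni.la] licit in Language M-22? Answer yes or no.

[ni.la] — σ1 onset /n/, coda /∅/ ok; σ2 onset /l/, coda /∅/ ok → licit

yes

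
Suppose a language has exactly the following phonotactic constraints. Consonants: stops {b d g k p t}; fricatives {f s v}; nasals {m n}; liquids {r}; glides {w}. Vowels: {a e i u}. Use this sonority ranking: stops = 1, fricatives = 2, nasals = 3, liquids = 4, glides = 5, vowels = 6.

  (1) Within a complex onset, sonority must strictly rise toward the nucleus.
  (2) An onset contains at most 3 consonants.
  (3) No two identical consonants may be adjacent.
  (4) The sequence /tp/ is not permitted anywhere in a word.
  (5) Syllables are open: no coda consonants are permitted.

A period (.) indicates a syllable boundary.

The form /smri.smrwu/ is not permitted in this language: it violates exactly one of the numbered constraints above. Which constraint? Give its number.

/smri.smrwu/: syllable 2 onset /smrw/ has 4 consonants (> 3).
This is a violation of constraint 2: "An onset contains at most 3 consonants."
The remaining constraints (1, 3, 4, 5) are satisfied.

2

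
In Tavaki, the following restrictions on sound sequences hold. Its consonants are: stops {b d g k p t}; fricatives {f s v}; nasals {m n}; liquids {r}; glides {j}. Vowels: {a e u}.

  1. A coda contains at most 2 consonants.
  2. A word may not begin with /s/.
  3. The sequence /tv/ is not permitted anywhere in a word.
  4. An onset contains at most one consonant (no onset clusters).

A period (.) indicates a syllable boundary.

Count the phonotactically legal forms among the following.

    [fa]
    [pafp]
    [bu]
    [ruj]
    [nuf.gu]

[fa] — σ1 onset /f/, coda /∅/ ok → phonotactically legal
[pafp] — σ1 onset /p/, coda /fp/ (2C) ok → phonotactically legal
[bu] — σ1 onset /b/, coda /∅/ ok → phonotactically legal
[ruj] — σ1 onset /r/, coda /j/ ok → phonotactically legal
[nuf.gu] — σ1 onset /n/, coda /f/ ok; σ2 onset /g/, coda /∅/ ok → phonotactically legal
Phonotactically legal: [fa], [pafp], [bu], [ruj], [nuf.gu] → 5.

5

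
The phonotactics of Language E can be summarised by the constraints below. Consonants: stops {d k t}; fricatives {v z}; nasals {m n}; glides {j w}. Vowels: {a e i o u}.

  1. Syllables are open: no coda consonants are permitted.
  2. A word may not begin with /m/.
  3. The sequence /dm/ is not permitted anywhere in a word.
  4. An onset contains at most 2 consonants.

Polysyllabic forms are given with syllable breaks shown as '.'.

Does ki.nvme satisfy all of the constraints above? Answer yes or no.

ki.nvme — violates constraint 4: syllable 2 onset /nvm/ has 3 consonants (> 2) → phonotactically illegal

no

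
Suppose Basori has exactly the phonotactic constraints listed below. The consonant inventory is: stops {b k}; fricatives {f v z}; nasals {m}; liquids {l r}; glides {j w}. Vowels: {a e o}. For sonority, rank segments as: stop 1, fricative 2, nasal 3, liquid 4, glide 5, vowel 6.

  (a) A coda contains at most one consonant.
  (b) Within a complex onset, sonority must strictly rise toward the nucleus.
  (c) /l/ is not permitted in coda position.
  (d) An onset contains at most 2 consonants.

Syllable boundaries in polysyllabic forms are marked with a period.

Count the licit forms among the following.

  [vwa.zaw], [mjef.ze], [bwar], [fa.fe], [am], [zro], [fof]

7

[vwa.zaw] — σ1 onset /vw/ (2→5 rises), coda /∅/ ok; σ2 onset /z/, coda /w/ ok → licit
[mjef.ze] — σ1 onset /mj/ (3→5 rises), coda /f/ ok; σ2 onset /z/, coda /∅/ ok → licit
[bwar] — σ1 onset /bw/ (1→5 rises), coda /r/ ok → licit
[fa.fe] — σ1 onset /f/, coda /∅/ ok; σ2 onset /f/, coda /∅/ ok → licit
[am] — σ1 onset /∅/, coda /m/ ok → licit
[zro] — σ1 onset /zr/ (2→4 rises), coda /∅/ ok → licit
[fof] — σ1 onset /f/, coda /f/ ok → licit
Licit: [vwa.zaw], [mjef.ze], [bwar], [fa.fe], [am], [zro], [fof] → 7.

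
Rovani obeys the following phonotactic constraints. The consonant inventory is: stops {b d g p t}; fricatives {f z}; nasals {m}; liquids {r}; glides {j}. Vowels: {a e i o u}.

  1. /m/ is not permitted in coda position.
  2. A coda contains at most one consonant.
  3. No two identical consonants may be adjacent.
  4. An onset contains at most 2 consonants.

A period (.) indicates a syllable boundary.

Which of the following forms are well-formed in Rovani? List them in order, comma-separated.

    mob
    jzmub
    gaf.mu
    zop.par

mob, gaf.mu

mob — σ1 onset /m/, coda /b/ ok → well-formed
jzmub — violates constraint 4: syllable 1 onset /jzm/ has 3 consonants (> 2) → ill-formed
gaf.mu — σ1 onset /g/, coda /f/ ok; σ2 onset /m/, coda /∅/ ok → well-formed
zop.par — violates constraint 3: adjacent identical consonants /pp/ → ill-formed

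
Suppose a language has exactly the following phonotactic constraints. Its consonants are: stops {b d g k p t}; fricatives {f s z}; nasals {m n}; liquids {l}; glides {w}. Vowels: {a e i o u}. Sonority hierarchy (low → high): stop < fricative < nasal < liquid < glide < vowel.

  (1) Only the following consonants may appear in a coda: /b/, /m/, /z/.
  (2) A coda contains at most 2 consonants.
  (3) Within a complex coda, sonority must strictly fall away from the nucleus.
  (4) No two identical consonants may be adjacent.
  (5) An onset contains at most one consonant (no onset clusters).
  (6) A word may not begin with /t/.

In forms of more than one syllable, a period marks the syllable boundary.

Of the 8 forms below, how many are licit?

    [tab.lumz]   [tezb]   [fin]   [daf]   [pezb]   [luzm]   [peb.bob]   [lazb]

2

[tab.lumz] — violates constraint 6: word begins with /t/ → illicit
[tezb] — violates constraint 6: word begins with /t/ → illicit
[fin] — violates constraint 1: syllable 1 coda contains /n/, which is not a licensed coda consonant → illicit
[daf] — violates constraint 1: syllable 1 coda contains /f/, which is not a licensed coda consonant → illicit
[pezb] — σ1 onset /p/, coda /zb/ (2→1 falls) ok → licit
[luzm] — violates constraint 3: syllable 1 coda /zm/: /z/ (fricative, 2) → /m/ (nasal, 3) does not fall → illicit
[peb.bob] — violates constraint 4: adjacent identical consonants /bb/ → illicit
[lazb] — σ1 onset /l/, coda /zb/ (2→1 falls) ok → licit
Licit: [pezb], [lazb] → 2.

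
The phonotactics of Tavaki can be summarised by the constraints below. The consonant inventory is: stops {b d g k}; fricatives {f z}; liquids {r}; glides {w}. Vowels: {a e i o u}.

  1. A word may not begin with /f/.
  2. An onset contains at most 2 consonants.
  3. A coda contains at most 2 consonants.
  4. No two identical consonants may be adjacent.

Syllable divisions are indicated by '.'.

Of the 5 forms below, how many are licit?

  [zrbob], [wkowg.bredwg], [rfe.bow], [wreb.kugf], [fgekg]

2

[zrbob] — violates constraint 2: syllable 1 onset /zrb/ has 3 consonants (> 2) → illicit
[wkowg.bredwg] — violates constraint 3: syllable 2 coda /dwg/ has 3 consonants (> 2) → illicit
[rfe.bow] — σ1 onset /rf/ (2C), coda /∅/ ok; σ2 onset /b/, coda /w/ ok → licit
[wreb.kugf] — σ1 onset /wr/ (2C), coda /b/ ok; σ2 onset /k/, coda /gf/ (2C) ok → licit
[fgekg] — violates constraint 1: word begins with /f/ → illicit
Licit: [rfe.bow], [wreb.kugf] → 2.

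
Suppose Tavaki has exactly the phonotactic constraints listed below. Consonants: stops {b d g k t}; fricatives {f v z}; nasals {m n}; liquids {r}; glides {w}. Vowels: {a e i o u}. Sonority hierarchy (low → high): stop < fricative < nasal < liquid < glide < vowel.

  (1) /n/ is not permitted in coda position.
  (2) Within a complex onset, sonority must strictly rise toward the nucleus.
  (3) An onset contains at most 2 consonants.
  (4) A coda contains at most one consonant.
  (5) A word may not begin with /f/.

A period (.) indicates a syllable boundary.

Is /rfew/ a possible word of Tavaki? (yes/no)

no

/rfew/ — violates constraint 2: syllable 1 onset /rf/: /r/ (liquid, 4) → /f/ (fricative, 2) does not rise → illicit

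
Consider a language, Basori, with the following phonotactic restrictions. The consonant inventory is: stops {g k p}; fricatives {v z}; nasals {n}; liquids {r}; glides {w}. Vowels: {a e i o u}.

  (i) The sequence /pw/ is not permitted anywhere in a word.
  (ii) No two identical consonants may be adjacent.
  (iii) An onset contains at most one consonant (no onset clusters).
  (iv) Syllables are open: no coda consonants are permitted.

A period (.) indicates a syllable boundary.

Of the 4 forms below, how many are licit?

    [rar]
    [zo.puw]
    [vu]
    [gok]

1

[rar] — violates constraint (iv): syllable 1 coda /r/ has 1 consonant (> 0) → illicit
[zo.puw] — violates constraint (iv): syllable 2 coda /w/ has 1 consonant (> 0) → illicit
[vu] — σ1 onset /v/, coda /∅/ ok → licit
[gok] — violates constraint (iv): syllable 1 coda /k/ has 1 consonant (> 0) → illicit
Licit: [vu] → 1.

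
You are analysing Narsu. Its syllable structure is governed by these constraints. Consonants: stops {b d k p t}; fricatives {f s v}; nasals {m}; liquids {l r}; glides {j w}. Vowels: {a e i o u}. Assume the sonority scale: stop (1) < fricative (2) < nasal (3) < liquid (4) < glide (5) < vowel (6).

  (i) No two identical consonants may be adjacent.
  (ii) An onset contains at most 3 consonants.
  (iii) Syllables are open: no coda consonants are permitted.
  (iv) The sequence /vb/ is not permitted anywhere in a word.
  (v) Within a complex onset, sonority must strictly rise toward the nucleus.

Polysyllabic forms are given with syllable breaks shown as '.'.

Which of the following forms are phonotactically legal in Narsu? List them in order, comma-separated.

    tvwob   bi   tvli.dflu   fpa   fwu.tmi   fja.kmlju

tvwob — violates constraint (iii): syllable 1 coda /b/ has 1 consonant (> 0) → phonotactically illegal
bi — σ1 onset /b/, coda /∅/ ok → phonotactically legal
tvli.dflu — σ1 onset /tvl/ (1→2→4 rises), coda /∅/ ok; σ2 onset /dfl/ (1→2→4 rises), coda /∅/ ok → phonotactically legal
fpa — violates constraint (v): syllable 1 onset /fp/: /f/ (fricative, 2) → /p/ (stop, 1) does not rise → phonotactically illegal
fwu.tmi — σ1 onset /fw/ (2→5 rises), coda /∅/ ok; σ2 onset /tm/ (1→3 rises), coda /∅/ ok → phonotactically legal
fja.kmlju — violates constraint (ii): syllable 2 onset /kmlj/ has 4 consonants (> 3) → phonotactically illegal

bi, tvli.dflu, fwu.tmi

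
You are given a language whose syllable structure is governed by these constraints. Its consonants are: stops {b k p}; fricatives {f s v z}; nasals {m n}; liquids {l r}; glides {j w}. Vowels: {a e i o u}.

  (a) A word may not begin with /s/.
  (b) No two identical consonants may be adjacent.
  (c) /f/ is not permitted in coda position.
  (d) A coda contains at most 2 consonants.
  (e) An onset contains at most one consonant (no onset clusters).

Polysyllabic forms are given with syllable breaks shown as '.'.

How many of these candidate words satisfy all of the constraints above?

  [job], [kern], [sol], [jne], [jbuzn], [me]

[job] — σ1 onset /j/, coda /b/ ok → well-formed
[kern] — σ1 onset /k/, coda /rn/ (2C) ok → well-formed
[sol] — violates constraint (a): word begins with /s/ → ill-formed
[jne] — violates constraint (e): syllable 1 onset /jn/ has 2 consonants (> 1) → ill-formed
[jbuzn] — violates constraint (e): syllable 1 onset /jb/ has 2 consonants (> 1) → ill-formed
[me] — σ1 onset /m/, coda /∅/ ok → well-formed
Well-formed: [job], [kern], [me] → 3.

3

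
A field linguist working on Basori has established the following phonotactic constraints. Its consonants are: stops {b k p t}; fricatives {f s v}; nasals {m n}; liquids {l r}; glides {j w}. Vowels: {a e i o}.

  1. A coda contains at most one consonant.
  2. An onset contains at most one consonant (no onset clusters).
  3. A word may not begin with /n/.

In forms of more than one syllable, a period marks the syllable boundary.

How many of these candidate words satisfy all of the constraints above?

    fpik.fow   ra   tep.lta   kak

fpik.fow — violates constraint 2: syllable 1 onset /fp/ has 2 consonants (> 1) → ill-formed
ra — σ1 onset /r/, coda /∅/ ok → well-formed
tep.lta — violates constraint 2: syllable 2 onset /lt/ has 2 consonants (> 1) → ill-formed
kak — σ1 onset /k/, coda /k/ ok → well-formed
Well-formed: ra, kak → 2.

2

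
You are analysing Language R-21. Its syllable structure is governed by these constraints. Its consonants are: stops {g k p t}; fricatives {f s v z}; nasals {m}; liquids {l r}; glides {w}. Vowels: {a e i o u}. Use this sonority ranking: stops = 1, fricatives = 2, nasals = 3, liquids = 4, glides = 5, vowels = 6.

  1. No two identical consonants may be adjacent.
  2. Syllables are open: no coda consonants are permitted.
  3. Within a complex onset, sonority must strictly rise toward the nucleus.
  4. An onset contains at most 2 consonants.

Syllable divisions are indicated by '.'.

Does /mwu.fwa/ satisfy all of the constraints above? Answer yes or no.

yes

/mwu.fwa/ — σ1 onset /mw/ (3→5 rises), coda /∅/ ok; σ2 onset /fw/ (2→5 rises), coda /∅/ ok → permitted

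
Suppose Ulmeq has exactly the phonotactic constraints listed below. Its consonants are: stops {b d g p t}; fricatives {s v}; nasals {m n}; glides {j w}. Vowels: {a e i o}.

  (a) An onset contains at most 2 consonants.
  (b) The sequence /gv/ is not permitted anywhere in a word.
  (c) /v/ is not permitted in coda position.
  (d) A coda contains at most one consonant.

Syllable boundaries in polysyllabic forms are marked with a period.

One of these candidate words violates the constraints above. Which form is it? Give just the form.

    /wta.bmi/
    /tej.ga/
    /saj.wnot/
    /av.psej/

/wta.bmi/ — σ1 onset /wt/ (2C), coda /∅/ ok; σ2 onset /bm/ (2C), coda /∅/ ok → permitted
/tej.ga/ — σ1 onset /t/, coda /j/ ok; σ2 onset /g/, coda /∅/ ok → permitted
/saj.wnot/ — σ1 onset /s/, coda /j/ ok; σ2 onset /wn/ (2C), coda /t/ ok → permitted
/av.psej/ — violates constraint (c): syllable 1 coda contains /v/ → not permitted

/av.psej/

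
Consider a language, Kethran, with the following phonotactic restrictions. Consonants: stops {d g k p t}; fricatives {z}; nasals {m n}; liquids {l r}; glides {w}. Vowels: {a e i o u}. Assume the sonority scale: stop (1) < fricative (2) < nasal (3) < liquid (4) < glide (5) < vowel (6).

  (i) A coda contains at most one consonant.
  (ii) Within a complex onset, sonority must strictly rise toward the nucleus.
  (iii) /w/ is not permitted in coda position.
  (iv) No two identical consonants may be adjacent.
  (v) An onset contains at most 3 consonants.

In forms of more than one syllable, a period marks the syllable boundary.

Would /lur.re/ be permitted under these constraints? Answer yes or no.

/lur.re/ — violates constraint (iv): adjacent identical consonants /rr/ → not permitted

no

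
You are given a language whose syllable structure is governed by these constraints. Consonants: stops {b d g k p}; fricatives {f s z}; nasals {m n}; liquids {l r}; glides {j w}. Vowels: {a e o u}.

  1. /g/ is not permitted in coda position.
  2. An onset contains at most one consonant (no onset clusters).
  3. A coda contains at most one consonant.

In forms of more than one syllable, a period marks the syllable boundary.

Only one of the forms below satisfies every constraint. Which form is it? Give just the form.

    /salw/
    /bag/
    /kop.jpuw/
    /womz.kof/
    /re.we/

/re.we/

/salw/ — violates constraint 3: syllable 1 coda /lw/ has 2 consonants (> 1) → illicit
/bag/ — violates constraint 1: syllable 1 coda contains /g/ → illicit
/kop.jpuw/ — violates constraint 2: syllable 2 onset /jp/ has 2 consonants (> 1) → illicit
/womz.kof/ — violates constraint 3: syllable 1 coda /mz/ has 2 consonants (> 1) → illicit
/re.we/ — σ1 onset /r/, coda /∅/ ok; σ2 onset /w/, coda /∅/ ok → licit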